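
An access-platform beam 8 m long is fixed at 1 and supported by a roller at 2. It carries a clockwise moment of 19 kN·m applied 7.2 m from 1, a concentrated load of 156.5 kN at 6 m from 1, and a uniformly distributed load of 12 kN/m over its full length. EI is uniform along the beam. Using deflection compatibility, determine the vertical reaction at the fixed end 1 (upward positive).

Remove the prop at 2; the released (primary) structure is a cantilever built in at 1.
Primary-structure tip deflection at 2 by superposition:
  clockwise couple 19 at a = 7.2: M₀a(2L − a)/(2EI) = 601.9/EI
  point load 156.5 at a = 6: Pa²(3L − a)/(6EI) = 16902/EI
  UDL 12: wL⁴/(8EI) = 6144/EI
  δ_0 = 23648/EI
Flexibility coefficient — unit upward force at 2: δ_{22} = L³/(3EI) = 170.7/EI.
The prop prevents deflection at 2: R_2 = δ_0/δ_{22} = 23648/170.7 = 138.6 kN.
Vertical equilibrium: R_1 = ΣP − R_2 = 252.5 − 138.6 = 113.9 kN.

R_1 = 113.9 kN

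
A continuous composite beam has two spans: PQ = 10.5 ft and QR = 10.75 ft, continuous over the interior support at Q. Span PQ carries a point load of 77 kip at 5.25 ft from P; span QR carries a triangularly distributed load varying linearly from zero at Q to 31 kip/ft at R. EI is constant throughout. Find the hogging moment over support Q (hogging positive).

M_Q = 180.6 kip·ft

Take M_Q as the redundant. Released structure: two simple spans PQ and QR with a hinge at Q.
Discontinuity in slope at Q on the released structure — sum the simple-span end rotations:
  span PQ: point load 77 at a = 5.25: Pab(L + a)/(6LEI) = 530.6/EI
  span QR: triangular load, peak 31: 7w₀L³/(360EI) = 748.8/EI
  relative rotation θ_0 = (530.6 + 748.8)/EI = 1279/EI
A unit hogging moment at Q produces rotation L₁/(3EI) + L₂/(3EI) = 7.083/EI.
Compatibility: M_Q·(L₁+L₂)/(3EI) = θ_0, giving M_Q = 180.6 kip·ft (hogging).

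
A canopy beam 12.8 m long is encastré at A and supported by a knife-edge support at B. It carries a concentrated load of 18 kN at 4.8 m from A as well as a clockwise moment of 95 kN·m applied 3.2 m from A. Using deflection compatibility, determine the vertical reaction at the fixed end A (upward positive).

Take the reaction at B as the redundant and release it; the primary structure is a cantilever fixed at A.
Primary-structure tip deflection at B by superposition:
  point load 18 at a = 4.8: Pa²(3L − a)/(6EI) = 2322/EI
  clockwise couple 95 at a = 3.2: M₀a(2L − a)/(2EI) = 3405/EI
  δ_0 = 5727/EI
Tip deflection under a unit load at B: L³/(3EI) = 699.1/EI.
The prop prevents deflection at B: R_B = δ_0/δ_{BB} = 5727/699.1 = 8.193 kN.
Vertical equilibrium: R_A = ΣP − R_B = 18 − 8.193 = 9.807 kN.

R_A = 9.807 kN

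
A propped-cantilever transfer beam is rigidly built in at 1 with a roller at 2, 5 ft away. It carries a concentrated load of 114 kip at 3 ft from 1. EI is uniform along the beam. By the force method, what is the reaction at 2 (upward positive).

Remove the prop at 2; the released (primary) structure is a cantilever built in at 1.
Free-end deflection of the primary structure under the applied loading (downward +):
  point load 114 at a = 3: Pa²(3L − a)/(6EI) = 2052/EI
Flexibility coefficient — unit upward force at 2: δ_{22} = L³/(3EI) = 41.67/EI.
The prop prevents deflection at 2: R_2 = δ_0/δ_{22} = 2052/41.67 = 49.25 kip.

R_2 = 49.25 kip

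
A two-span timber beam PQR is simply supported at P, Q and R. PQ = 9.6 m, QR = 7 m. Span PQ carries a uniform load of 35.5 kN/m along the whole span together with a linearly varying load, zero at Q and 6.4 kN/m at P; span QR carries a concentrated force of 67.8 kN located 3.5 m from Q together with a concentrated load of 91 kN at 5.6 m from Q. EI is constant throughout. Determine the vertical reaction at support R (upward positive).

Release continuity at Q by inserting a hinge; the redundant is the internal moment M_Q. The primary structure is two simply-supported spans PQ and QR.
Rotations at Q on the released spans (each span's end-slope, ×1/EI):
  span PQ: UDL 35.5: wL³/(24EI) = 1309/EI
  span PQ: triangular load, peak 6.4: 7w₀L³/(360EI) = 110.1/EI
  span QR: point load 67.8 at a = 3.5: Pab(L + b)/(6LEI) = 207.6/EI
  span QR: point load 91 at a = 5.6: Pab(L + b)/(6LEI) = 142.7/EI
  relative rotation θ_0 = (1419 + 350.3)/EI = 1769/EI
A unit hogging moment at Q produces rotation L₁/(3EI) + L₂/(3EI) = 5.533/EI.
Compatibility: M_Q·(L₁+L₂)/(3EI) = θ_0, giving M_Q = 319.7 kN·m (hogging).
Span QR, ΣM about R: R_Q^{QR}·7 = 364.7 + 319.7, so R_Q^{QR} = 97.77 kN and R_R = 158.8 − 97.77 = 61.03 kN.

R_R = 61.03 kN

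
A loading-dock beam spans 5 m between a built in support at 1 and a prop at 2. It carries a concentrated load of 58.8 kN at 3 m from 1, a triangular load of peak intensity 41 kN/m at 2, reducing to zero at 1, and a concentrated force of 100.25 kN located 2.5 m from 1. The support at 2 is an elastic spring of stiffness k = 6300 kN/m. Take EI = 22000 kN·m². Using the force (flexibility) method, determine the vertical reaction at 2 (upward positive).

Remove the prop at 2; the released (primary) structure is a cantilever built in at 1.
Downward deflection at the released point 2 due to the loads:
  point load 58.8 at a = 3: Pa²(3L − a)/(6EI) = 1058/EI
  triangular load, peak 41 at the free end: 11w₀L⁴/(120EI) = 2349/EI
  point load 100.25 at a = 2.5: Pa²(3L − a)/(6EI) = 1305/EI
  δ_0 = 4713/EI
Tip deflection under a unit load at 2: L³/(3EI) = 41.67/EI.
With EI = 22000 kN·m²: δ_0 = 0.21421 m and δ_{22} = 0.001894 m/kN.
Compatibility — the spring shortens by R_2/k under the reaction it provides: δ_0 − R_2·δ_{22} = R_2/k. With 1/k = 0.000159 m/kN, R_2 = δ_0 / (δ_{22} + 1/k) = 0.21421 / (0.001894 + 0.000159) = 104.4 kN.

R_2 = 104.4 kN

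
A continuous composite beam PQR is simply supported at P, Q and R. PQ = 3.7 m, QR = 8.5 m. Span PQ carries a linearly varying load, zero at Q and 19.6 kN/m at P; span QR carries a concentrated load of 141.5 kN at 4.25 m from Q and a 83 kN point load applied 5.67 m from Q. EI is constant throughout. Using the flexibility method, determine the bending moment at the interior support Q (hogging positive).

Release continuity at Q by inserting a hinge; the redundant is the internal moment M_Q. The primary structure is two simply-supported spans PQ and QR.
Rotations at Q on the released spans (each span's end-slope, ×1/EI):
  span PQ: triangular load, peak 19.6: 7w₀L³/(360EI) = 19.3/EI
  span QR: point load 141.5 at a = 4.25: Pab(L + b)/(6LEI) = 639/EI
  span QR: point load 83 at a = 5.67: Pab(L + b)/(6LEI) = 295.9/EI
  relative rotation θ_0 = (19.3 + 934.8)/EI = 954.1/EI
A unit hogging moment at Q produces rotation L₁/(3EI) + L₂/(3EI) = 4.067/EI.
Slope continuity at Q: θ_0 = M_Q·4.067/EI, so M_Q = 954.1/4.067 = 234.6 kN·m (hogging).

M_Q = 234.6 kN·m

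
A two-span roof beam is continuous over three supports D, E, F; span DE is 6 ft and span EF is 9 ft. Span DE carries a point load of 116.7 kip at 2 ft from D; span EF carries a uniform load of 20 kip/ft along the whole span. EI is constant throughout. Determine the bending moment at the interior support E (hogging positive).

M_E = 163 kip·ft

Insert a hinge at E; M_E is the redundant, and each span becomes simply supported.
Discontinuity in slope at E on the released structure — sum the simple-span end rotations:
  span DE: point load 116.7 at a = 2: Pab(L + a)/(6LEI) = 207.5/EI
  span EF: UDL 20: wL³/(24EI) = 607.5/EI
  relative rotation θ_0 = (207.5 + 607.5)/EI = 815/EI
A unit hogging moment at E produces rotation L₁/(3EI) + L₂/(3EI) = 5/EI.
Slope continuity at E: θ_0 = M_E·5/EI, so M_E = 815/5 = 163 kip·ft (hogging).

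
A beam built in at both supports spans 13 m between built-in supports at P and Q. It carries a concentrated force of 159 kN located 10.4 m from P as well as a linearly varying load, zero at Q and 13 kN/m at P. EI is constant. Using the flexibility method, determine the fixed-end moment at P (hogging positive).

M_P = 176 kN·m

Release both end moments; the primary structure is a simply-supported span PQ with redundants M_P and M_Q.
End rotations of the released simple span under the applied load (×1/EI):
  at P: point load 159 at a = 10.4: Pab(L + b)/(6LEI) = 859.9/EI
  at Q: point load 159 at a = 10.4: Pab(L + a)/(6LEI) = 1290/EI
  at P: triangular load, peak 13: w₀L³/(45EI) = 634.7/EI
  at Q: triangular load, peak 13: 7w₀L³/(360EI) = 555.4/EI
  θ_P0 = 1495/EI,  θ_Q0 = 1845/EI
Flexibility coefficients: a unit moment at one end gives L/(3EI) there and L/(6EI) at the far end, so f₁₁ = f₂₂ = 4.333/EI and f₁₂ = f₂₁ = 2.167/EI.
Compatibility — zero rotation at each built-in end:
  4.333 M_P + 2.167 M_Q = 1495
  2.167 M_P + 4.333 M_Q = 1845
Solving the pair gives M_P = 176 kN·m and M_Q = 337.8 kN·m (hogging).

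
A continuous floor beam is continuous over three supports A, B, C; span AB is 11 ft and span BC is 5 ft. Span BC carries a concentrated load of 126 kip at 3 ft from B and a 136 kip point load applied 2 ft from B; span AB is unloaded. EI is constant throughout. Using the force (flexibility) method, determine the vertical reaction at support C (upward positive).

R_C = 115.2 kip

Release continuity at B by inserting a hinge; the redundant is the internal moment M_B. The primary structure is two simply-supported spans AB and BC.
Rotations at B on the released spans (each span's end-slope, ×1/EI):
  span BC: point load 126 at a = 3: Pab(L + b)/(6LEI) = 176.4/EI
  span BC: point load 136 at a = 2: Pab(L + b)/(6LEI) = 217.6/EI
  relative rotation θ_0 = (0 + 394)/EI = 394/EI
A unit hogging moment at B produces rotation L₁/(3EI) + L₂/(3EI) = 5.333/EI.
Compatibility: M_B·(L₁+L₂)/(3EI) = θ_0, giving M_B = 73.88 kip·ft (hogging).
Span BC, ΣM about C: R_B^{BC}·5 = 660 + 73.88, so R_B^{BC} = 146.8 kip and R_C = 262 − 146.8 = 115.2 kip.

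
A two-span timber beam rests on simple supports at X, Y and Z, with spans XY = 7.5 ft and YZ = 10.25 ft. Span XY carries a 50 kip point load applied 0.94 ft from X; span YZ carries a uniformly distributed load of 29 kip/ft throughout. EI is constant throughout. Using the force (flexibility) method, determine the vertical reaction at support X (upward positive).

R_X = 13.11 kip

Insert a hinge at Y; M_Y is the redundant, and each span becomes simply supported.
Discontinuity in slope at Y on the released structure — sum the simple-span end rotations:
  span XY: point load 50 at a = 0.94: Pab(L + a)/(6LEI) = 57.83/EI
  span YZ: UDL 29: wL³/(24EI) = 1301/EI
  relative rotation θ_0 = (57.83 + 1301)/EI = 1359/EI
A unit hogging moment at Y produces rotation L₁/(3EI) + L₂/(3EI) = 5.917/EI.
Compatibility: M_Y·(L₁+L₂)/(3EI) = θ_0, giving M_Y = 229.7 kip·ft (hogging).
Span XY, ΣM about X with M_Y applied at Y: R_Y^{XY}·7.5 = 47 + 229.7, so R_Y^{XY} = 36.89 kip and R_X = 50 − 36.89 = 13.11 kip.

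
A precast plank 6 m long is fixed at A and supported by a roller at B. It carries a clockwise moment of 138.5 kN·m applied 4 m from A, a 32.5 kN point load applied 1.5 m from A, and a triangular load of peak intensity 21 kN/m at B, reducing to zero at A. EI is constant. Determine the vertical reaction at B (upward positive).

R_B = 68.22 kN

Release the roller at B. Primary structure: cantilever fixed at A.
Primary-structure tip deflection at B by superposition:
  clockwise couple 138.5 at a = 4: M₀a(2L − a)/(2EI) = 2216/EI
  point load 32.5 at a = 1.5: Pa²(3L − a)/(6EI) = 201.1/EI
  triangular load, peak 21 at the free end: 11w₀L⁴/(120EI) = 2495/EI
  δ_0 = 4912/EI
Flexibility coefficient — unit upward force at B: δ_{BB} = L³/(3EI) = 72/EI.
The prop prevents deflection at B: R_B = δ_0/δ_{BB} = 4912/72 = 68.22 kN.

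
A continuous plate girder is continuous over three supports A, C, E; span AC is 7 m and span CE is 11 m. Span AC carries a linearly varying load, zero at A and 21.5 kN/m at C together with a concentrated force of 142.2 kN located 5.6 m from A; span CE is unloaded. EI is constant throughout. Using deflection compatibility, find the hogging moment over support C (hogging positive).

M_C = 83.06 kN·m

Release continuity at C by inserting a hinge; the redundant is the internal moment M_C. The primary structure is two simply-supported spans AC and CE.
Rotations at C on the released spans (each span's end-slope, ×1/EI):
  span AC: triangular load, peak 21.5: w₀L³/(45EI) = 163.9/EI
  span AC: point load 142.2 at a = 5.6: Pab(L + a)/(6LEI) = 334.5/EI
  relative rotation θ_0 = (498.3 + 0)/EI = 498.3/EI
A unit hogging moment at C produces rotation L₁/(3EI) + L₂/(3EI) = 6/EI.
Slope continuity at C: θ_0 = M_C·6/EI, so M_C = 498.3/6 = 83.06 kN·m (hogging).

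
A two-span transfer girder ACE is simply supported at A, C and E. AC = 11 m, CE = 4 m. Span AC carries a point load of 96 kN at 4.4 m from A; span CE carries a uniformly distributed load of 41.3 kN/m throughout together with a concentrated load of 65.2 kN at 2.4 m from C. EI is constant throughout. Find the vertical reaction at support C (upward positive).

Take M_C as the redundant. Released structure: two simple spans AC and CE with a hinge at C.
End slopes at the hinge C, treating each span as simply supported:
  span AC: point load 96 at a = 4.4: Pab(L + a)/(6LEI) = 650.5/EI
  span CE: UDL 41.3: wL³/(24EI) = 110.1/EI
  span CE: point load 65.2 at a = 2.4: Pab(L + b)/(6LEI) = 58.42/EI
  relative rotation θ_0 = (650.5 + 168.6)/EI = 819/EI
A unit hogging moment at C produces rotation L₁/(3EI) + L₂/(3EI) = 5/EI.
Compatibility: M_C·(L₁+L₂)/(3EI) = θ_0, giving M_C = 163.8 kN·m (hogging).
Span AC, ΣM about A with M_C applied at C: R_C^{AC}·11 = 422.4 + 163.8, so R_C^{AC} = 53.29 kN and R_A = 96 − 53.29 = 42.71 kN.
Span CE, ΣM about E: R_C^{CE}·4 = 434.7 + 163.8, so R_C^{CE} = 149.6 kN and R_E = 230.4 − 149.6 = 80.77 kN.
R_C = 53.29 + 149.6 = 202.9 kN.

R_C = 202.9 kN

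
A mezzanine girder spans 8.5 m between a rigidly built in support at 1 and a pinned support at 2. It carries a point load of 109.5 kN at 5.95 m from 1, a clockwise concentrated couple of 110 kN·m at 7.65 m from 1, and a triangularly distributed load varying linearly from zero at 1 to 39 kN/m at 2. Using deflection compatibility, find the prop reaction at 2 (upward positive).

Release the roller at 2. Primary structure: cantilever fixed at 1.
Primary-structure tip deflection at 2 by superposition:
  point load 109.5 at a = 5.95: Pa²(3L − a)/(6EI) = 12631/EI
  clockwise couple 110 at a = 7.65: M₀a(2L − a)/(2EI) = 3934/EI
  triangular load, peak 39 at the free end: 11w₀L⁴/(120EI) = 18662/EI
  δ_0 = 35227/EI
Tip deflection under a unit load at 2: L³/(3EI) = 204.7/EI.
The prop prevents deflection at 2: R_2 = δ_0/δ_{22} = 35227/204.7 = 172.1 kN.

R_2 = 172.1 kN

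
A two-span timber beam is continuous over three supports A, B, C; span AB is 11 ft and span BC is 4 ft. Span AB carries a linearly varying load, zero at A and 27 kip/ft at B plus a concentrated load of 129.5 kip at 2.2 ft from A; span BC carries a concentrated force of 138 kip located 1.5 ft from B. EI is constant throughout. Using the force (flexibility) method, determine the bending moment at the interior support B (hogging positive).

M_B = 288 kip·ft

Take M_B as the redundant. Released structure: two simple spans AB and BC with a hinge at B.
Discontinuity in slope at B on the released structure — sum the simple-span end rotations:
  span AB: triangular load, peak 27: w₀L³/(45EI) = 798.6/EI
  span AB: point load 129.5 at a = 2.2: Pab(L + a)/(6LEI) = 501.4/EI
  span BC: point load 138 at a = 1.5: Pab(L + b)/(6LEI) = 140.2/EI
  relative rotation θ_0 = (1300 + 140.2)/EI = 1440/EI
A unit hogging moment at B produces rotation L₁/(3EI) + L₂/(3EI) = 5/EI.
Compatibility: M_B·(L₁+L₂)/(3EI) = θ_0, giving M_B = 288 kip·ft (hogging).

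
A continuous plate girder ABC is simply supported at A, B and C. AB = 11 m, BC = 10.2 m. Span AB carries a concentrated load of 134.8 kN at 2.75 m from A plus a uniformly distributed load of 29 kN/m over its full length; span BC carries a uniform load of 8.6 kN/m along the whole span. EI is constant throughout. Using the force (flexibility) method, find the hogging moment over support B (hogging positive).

M_B = 371.6 kN·m

Insert a hinge at B; M_B is the redundant, and each span becomes simply supported.
Rotations at B on the released spans (each span's end-slope, ×1/EI):
  span AB: point load 134.8 at a = 2.75: Pab(L + a)/(6LEI) = 637.1/EI
  span AB: UDL 29: wL³/(24EI) = 1608/EI
  span BC: UDL 8.6: wL³/(24EI) = 380.3/EI
  relative rotation θ_0 = (2245 + 380.3)/EI = 2626/EI
A unit hogging moment at B produces rotation L₁/(3EI) + L₂/(3EI) = 7.067/EI.
Slope continuity at B: θ_0 = M_B·7.067/EI, so M_B = 2626/7.067 = 371.6 kN·m (hogging).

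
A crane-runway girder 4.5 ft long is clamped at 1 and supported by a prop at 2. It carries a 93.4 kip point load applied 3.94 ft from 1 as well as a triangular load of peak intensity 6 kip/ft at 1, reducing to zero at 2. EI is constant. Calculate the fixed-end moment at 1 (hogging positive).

Take the reaction at 2 as the redundant and release it; the primary structure is a cantilever fixed at 1.
Deflection at 2 on the released cantilever, summing each load's contribution:
  point load 93.4 at a = 3.94: Pa²(3L − a)/(6EI) = 2310/EI
  triangular load, peak 6 at the fixed end: w₀L⁴/(30EI) = 82.01/EI
  δ_0 = 2392/EI
Tip deflection under a unit load at 2: L³/(3EI) = 30.38/EI.
Compatibility at 2: δ_0 − R_2·δ_{22} = 0, so R_2 = 2392/30.38 = 78.76 kip.
Moment equilibrium about 1: M_1 = Σ(load moments about 1) − R_2·L = 388.2 − 78.76×4.5 = 33.85 kip·ft.

M_1 = 33.85 kip·ft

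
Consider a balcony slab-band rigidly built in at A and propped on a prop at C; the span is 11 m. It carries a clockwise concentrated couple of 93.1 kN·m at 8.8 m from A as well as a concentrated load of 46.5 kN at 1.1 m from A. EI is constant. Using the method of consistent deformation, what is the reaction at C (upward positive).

Remove the prop at C; the released (primary) structure is a cantilever built in at A.
Free-end deflection of the primary structure under the applied loading (downward +):
  clockwise couple 93.1 at a = 8.8: M₀a(2L − a)/(2EI) = 5407/EI
  point load 46.5 at a = 1.1: Pa²(3L − a)/(6EI) = 299.1/EI
  δ_0 = 5706/EI
Tip deflection under a unit load at C: L³/(3EI) = 443.7/EI.
Compatibility at C: δ_0 − R_C·δ_{CC} = 0, so R_C = 5706/443.7 = 12.86 kN.

R_C = 12.86 kN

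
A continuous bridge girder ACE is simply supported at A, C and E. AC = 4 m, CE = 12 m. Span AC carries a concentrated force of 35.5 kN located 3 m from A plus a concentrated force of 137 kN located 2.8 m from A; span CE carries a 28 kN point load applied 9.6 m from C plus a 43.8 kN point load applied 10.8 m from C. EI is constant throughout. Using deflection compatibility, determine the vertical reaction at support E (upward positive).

Take M_C as the redundant. Released structure: two simple spans AC and CE with a hinge at C.
Discontinuity in slope at C on the released structure — sum the simple-span end rotations:
  span AC: point load 35.5 at a = 3: Pab(L + a)/(6LEI) = 31.06/EI
  span AC: point load 137 at a = 2.8: Pab(L + a)/(6LEI) = 130.4/EI
  span CE: point load 28 at a = 9.6: Pab(L + b)/(6LEI) = 129/EI
  span CE: point load 43.8 at a = 10.8: Pab(L + b)/(6LEI) = 104.1/EI
  relative rotation θ_0 = (161.5 + 233.1)/EI = 394.6/EI
A unit hogging moment at C produces rotation L₁/(3EI) + L₂/(3EI) = 5.333/EI.
Slope continuity at C: θ_0 = M_C·5.333/EI, so M_C = 394.6/5.333 = 73.98 kN·m (hogging).
Span CE, ΣM about E: R_C^{CE}·12 = 119.8 + 73.98, so R_C^{CE} = 16.15 kN and R_E = 71.8 − 16.15 = 55.65 kN.

R_E = 55.65 kN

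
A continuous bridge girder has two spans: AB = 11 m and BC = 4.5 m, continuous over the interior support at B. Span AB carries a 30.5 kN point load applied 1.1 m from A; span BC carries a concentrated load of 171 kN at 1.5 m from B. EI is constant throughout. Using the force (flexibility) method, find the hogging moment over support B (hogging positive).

Release continuity at B by inserting a hinge; the redundant is the internal moment M_B. The primary structure is two simply-supported spans AB and BC.
End slopes at the hinge B, treating each span as simply supported:
  span AB: point load 30.5 at a = 1.1: Pab(L + a)/(6LEI) = 60.89/EI
  span BC: point load 171 at a = 1.5: Pab(L + b)/(6LEI) = 213.8/EI
  relative rotation θ_0 = (60.89 + 213.8)/EI = 274.6/EI
A unit hogging moment at B produces rotation L₁/(3EI) + L₂/(3EI) = 5.167/EI.
Slope continuity at B: θ_0 = M_B·5.167/EI, so M_B = 274.6/5.167 = 53.16 kN·m (hogging).

M_B = 53.16 kN·m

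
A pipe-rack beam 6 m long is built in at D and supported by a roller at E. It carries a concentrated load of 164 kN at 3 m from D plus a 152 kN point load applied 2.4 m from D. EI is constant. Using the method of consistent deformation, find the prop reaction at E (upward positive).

R_E = 82.87 kN

Release the roller at E. Primary structure: cantilever fixed at D.
Primary-structure tip deflection at E by superposition:
  point load 164 at a = 3: Pa²(3L − a)/(6EI) = 3690/EI
  point load 152 at a = 2.4: Pa²(3L − a)/(6EI) = 2276/EI
  δ_0 = 5966/EI
Tip deflection under a unit load at E: L³/(3EI) = 72/EI.
Compatibility at E: δ_0 − R_E·δ_{EE} = 0, so R_E = 5966/72 = 82.87 kN.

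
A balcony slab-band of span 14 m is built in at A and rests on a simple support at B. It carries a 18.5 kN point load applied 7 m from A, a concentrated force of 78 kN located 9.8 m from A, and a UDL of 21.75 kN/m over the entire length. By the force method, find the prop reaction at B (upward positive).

R_B = 163.9 kN

Release the roller at B. Primary structure: cantilever fixed at A.
Primary-structure tip deflection at B by superposition:
  point load 18.5 at a = 7: Pa²(3L − a)/(6EI) = 5288/EI
  point load 78 at a = 9.8: Pa²(3L − a)/(6EI) = 40202/EI
  UDL 21.75: wL⁴/(8EI) = 104444/EI
  δ_0 = 149934/EI
Tip deflection under a unit load at B: L³/(3EI) = 914.7/EI.
Compatibility at B: δ_0 − R_B·δ_{BB} = 0, so R_B = 149934/914.7 = 163.9 kN.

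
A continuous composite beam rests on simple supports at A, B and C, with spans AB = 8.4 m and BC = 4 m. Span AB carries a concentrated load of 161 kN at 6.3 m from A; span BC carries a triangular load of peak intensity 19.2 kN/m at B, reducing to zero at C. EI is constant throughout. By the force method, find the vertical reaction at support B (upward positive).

Release continuity at B by inserting a hinge; the redundant is the internal moment M_B. The primary structure is two simply-supported spans AB and BC.
Discontinuity in slope at B on the released structure — sum the simple-span end rotations:
  span AB: point load 161 at a = 6.3: Pab(L + a)/(6LEI) = 621.3/EI
  span BC: triangular load, peak 19.2: w₀L³/(45EI) = 27.31/EI
  relative rotation θ_0 = (621.3 + 27.31)/EI = 648.6/EI
A unit hogging moment at B produces rotation L₁/(3EI) + L₂/(3EI) = 4.133/EI.
Slope continuity at B: θ_0 = M_B·4.133/EI, so M_B = 648.6/4.133 = 156.9 kN·m (hogging).
Span AB, ΣM about A with M_B applied at B: R_B^{AB}·8.4 = 1014 + 156.9, so R_B^{AB} = 139.4 kN and R_A = 161 − 139.4 = 21.57 kN.
Span BC, ΣM about C: R_B^{BC}·4 = 102.4 + 156.9, so R_B^{BC} = 64.83 kN and R_C = 38.4 − 64.83 = -26.43 kN.
R_B = 139.4 + 64.83 = 204.3 kN.

R_B = 204.3 kN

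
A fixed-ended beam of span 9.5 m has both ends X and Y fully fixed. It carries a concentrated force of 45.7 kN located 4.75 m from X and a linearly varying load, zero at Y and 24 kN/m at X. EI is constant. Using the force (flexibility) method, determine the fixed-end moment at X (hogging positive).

Release both end moments; the primary structure is a simply-supported span XY with redundants M_X and M_Y.
Simple-span end rotations at X and Y under the given loads:
  at X: point load 45.7 at a = 4.75: Pab(L + b)/(6LEI) = 257.8/EI
  at Y: point load 45.7 at a = 4.75: Pab(L + a)/(6LEI) = 257.8/EI
  at X: triangular load, peak 24: w₀L³/(45EI) = 457.3/EI
  at Y: triangular load, peak 24: 7w₀L³/(360EI) = 400.1/EI
  θ_X0 = 715/EI,  θ_Y0 = 657.9/EI
Flexibility coefficients: a unit moment at one end gives L/(3EI) there and L/(6EI) at the far end, so f₁₁ = f₂₂ = 3.167/EI and f₁₂ = f₂₁ = 1.583/EI.
Compatibility — zero rotation at each built-in end:
  3.167 M_X + 1.583 M_Y = 715
  1.583 M_X + 3.167 M_Y = 657.9
Solving the pair gives M_X = 162.6 kN·m and M_Y = 126.5 kN·m (hogging).

M_X = 162.6 kN·m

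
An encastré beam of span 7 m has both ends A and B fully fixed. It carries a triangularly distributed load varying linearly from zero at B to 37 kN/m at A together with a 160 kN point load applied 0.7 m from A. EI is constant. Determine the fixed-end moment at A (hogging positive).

M_A = 181.4 kN·m

Take the two fixed-end moments M_A, M_B as redundants; the released structure is the simple span AB.
On the primary (simply-supported) span, the end slopes from the loading are:
  at A: triangular load, peak 37: w₀L³/(45EI) = 282/EI
  at B: triangular load, peak 37: 7w₀L³/(360EI) = 246.8/EI
  at A: point load 160 at a = 0.7: Pab(L + b)/(6LEI) = 223.4/EI
  at B: point load 160 at a = 0.7: Pab(L + a)/(6LEI) = 129.4/EI
  θ_A0 = 505.5/EI,  θ_B0 = 376.1/EI
Flexibility coefficients: a unit moment at one end gives L/(3EI) there and L/(6EI) at the far end, so f₁₁ = f₂₂ = 2.333/EI and f₁₂ = f₂₁ = 1.167/EI.
Compatibility — zero rotation at each built-in end:
  2.333 M_A + 1.167 M_B = 505.5
  1.167 M_A + 2.333 M_B = 376.1
Solving the pair gives M_A = 181.4 kN·m and M_B = 70.51 kN·m (hogging).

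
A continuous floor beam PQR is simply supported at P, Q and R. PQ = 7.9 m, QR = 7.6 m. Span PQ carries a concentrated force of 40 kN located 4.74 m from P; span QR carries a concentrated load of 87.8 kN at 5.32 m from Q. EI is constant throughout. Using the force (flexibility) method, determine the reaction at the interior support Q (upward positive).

R_Q = 69.85 kN

Take M_Q as the redundant. Released structure: two simple spans PQ and QR with a hinge at Q.
End slopes at the hinge Q, treating each span as simply supported:
  span PQ: point load 40 at a = 4.74: Pab(L + a)/(6LEI) = 159.8/EI
  span QR: point load 87.8 at a = 5.32: Pab(L + b)/(6LEI) = 230.7/EI
  relative rotation θ_0 = (159.8 + 230.7)/EI = 390.5/EI
A unit hogging moment at Q produces rotation L₁/(3EI) + L₂/(3EI) = 5.167/EI.
Compatibility: M_Q·(L₁+L₂)/(3EI) = θ_0, giving M_Q = 75.58 kN·m (hogging).
Span PQ, ΣM about P with M_Q applied at Q: R_Q^{PQ}·7.9 = 189.6 + 75.58, so R_Q^{PQ} = 33.57 kN and R_P = 40 − 33.57 = 6.432 kN.
Span QR, ΣM about R: R_Q^{QR}·7.6 = 200.2 + 75.58, so R_Q^{QR} = 36.29 kN and R_R = 87.8 − 36.29 = 51.51 kN.
R_Q = 33.57 + 36.29 = 69.85 kN.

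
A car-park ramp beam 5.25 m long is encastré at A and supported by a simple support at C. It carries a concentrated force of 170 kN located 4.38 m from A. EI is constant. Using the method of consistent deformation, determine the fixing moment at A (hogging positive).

M_A = 71.92 kN·m

Choose R_C as the redundant. The primary structure is the cantilever fixed at A.
Deflection at C on the released cantilever, summing each load's contribution:
  point load 170 at a = 4.38: Pa²(3L − a)/(6EI) = 6180/EI
Flexibility coefficient — unit upward force at C: δ_{CC} = L³/(3EI) = 48.23/EI.
Compatibility at C: δ_0 − R_C·δ_{CC} = 0, so R_C = 6180/48.23 = 128.1 kN.
Moment equilibrium about A: M_A = Σ(load moments about A) − R_C·L = 744.6 − 128.1×5.25 = 71.92 kN·m.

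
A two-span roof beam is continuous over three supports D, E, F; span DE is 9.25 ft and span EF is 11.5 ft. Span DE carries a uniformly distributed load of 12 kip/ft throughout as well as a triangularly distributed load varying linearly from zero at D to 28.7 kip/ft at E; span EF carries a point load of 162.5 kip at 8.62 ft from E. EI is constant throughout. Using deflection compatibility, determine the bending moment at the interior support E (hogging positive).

M_E = 251.7 kip·ft

Release continuity at E by inserting a hinge; the redundant is the internal moment M_E. The primary structure is two simply-supported spans DE and EF.
Rotations at E on the released spans (each span's end-slope, ×1/EI):
  span DE: UDL 12: wL³/(24EI) = 395.7/EI
  span DE: triangular load, peak 28.7: w₀L³/(45EI) = 504.8/EI
  span EF: point load 162.5 at a = 8.62: Pab(L + b)/(6LEI) = 840.7/EI
  relative rotation θ_0 = (900.5 + 840.7)/EI = 1741/EI
A unit hogging moment at E produces rotation L₁/(3EI) + L₂/(3EI) = 6.917/EI.
Compatibility: M_E·(L₁+L₂)/(3EI) = θ_0, giving M_E = 251.7 kip·ft (hogging).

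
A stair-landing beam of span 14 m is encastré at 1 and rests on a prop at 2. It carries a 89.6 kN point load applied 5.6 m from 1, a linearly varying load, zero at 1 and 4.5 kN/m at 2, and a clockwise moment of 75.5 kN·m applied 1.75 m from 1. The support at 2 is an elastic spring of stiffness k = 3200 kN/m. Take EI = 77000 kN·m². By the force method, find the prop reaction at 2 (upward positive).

R_2 = 36.89 kN

Remove the prop at 2; the released (primary) structure is a cantilever built in at 1.
Primary-structure tip deflection at 2 by superposition:
  point load 89.6 at a = 5.6: Pa²(3L − a)/(6EI) = 17046/EI
  triangular load, peak 4.5 at the free end: 11w₀L⁴/(120EI) = 15847/EI
  clockwise couple 75.5 at a = 1.75: M₀a(2L − a)/(2EI) = 1734/EI
  δ_0 = 34627/EI
Tip deflection under a unit load at 2: L³/(3EI) = 914.7/EI.
With EI = 77000 kN·m²: δ_0 = 0.4497 m and δ_{22} = 0.011879 m/kN.
Compatibility — the spring shortens by R_2/k under the reaction it provides: δ_0 − R_2·δ_{22} = R_2/k. With 1/k = 0.000313 m/kN, R_2 = δ_0 / (δ_{22} + 1/k) = 0.4497 / (0.011879 + 0.000313) = 36.89 kN.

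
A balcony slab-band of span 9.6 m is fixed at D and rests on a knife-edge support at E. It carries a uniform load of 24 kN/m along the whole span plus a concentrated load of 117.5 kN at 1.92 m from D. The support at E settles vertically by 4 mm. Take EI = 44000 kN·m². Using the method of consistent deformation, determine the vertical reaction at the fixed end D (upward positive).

Take the reaction at E as the redundant and release it; the primary structure is a cantilever fixed at D.
Downward deflection at the released point E due to the loads:
  UDL 24: wL⁴/(8EI) = 25480/EI
  point load 117.5 at a = 1.92: Pa²(3L − a)/(6EI) = 1941/EI
  δ_0 = 27421/EI
Tip deflection under a unit load at E: L³/(3EI) = 294.9/EI.
With EI = 44000 kN·m²: δ_0 = 0.6232 m and δ_{EE} = 0.006703 m/kN.
Compatibility — the beam at E must follow the support down by 0.004 m: δ_0 − R_E·δ_{EE} = 0.004, so R_E = (0.6232 − 0.004)/0.006703 = 92.38 kN.
Vertical equilibrium: R_D = ΣP − R_E = 347.9 − 92.38 = 255.5 kN.

R_D = 255.5 kN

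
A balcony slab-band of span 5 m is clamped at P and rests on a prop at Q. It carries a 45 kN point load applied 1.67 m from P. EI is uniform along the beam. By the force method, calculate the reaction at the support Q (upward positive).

R_Q = 6.692 kN

Release the roller at Q. Primary structure: cantilever fixed at P.
Downward deflection at the released point Q due to the loads:
  point load 45 at a = 1.67: Pa²(3L − a)/(6EI) = 278.8/EI
Flexibility coefficient — unit upward force at Q: δ_{QQ} = L³/(3EI) = 41.67/EI.
The prop prevents deflection at Q: R_Q = δ_0/δ_{QQ} = 278.8/41.67 = 6.692 kN.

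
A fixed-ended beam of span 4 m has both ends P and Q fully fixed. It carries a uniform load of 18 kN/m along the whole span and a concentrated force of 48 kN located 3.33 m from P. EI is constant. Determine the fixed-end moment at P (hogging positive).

M_P = 28.48 kN·m

Take the two fixed-end moments M_P, M_Q as redundants; the released structure is the simple span PQ.
Simple-span end rotations at P and Q under the given loads:
  at P: UDL 18: wL³/(24EI) = 48/EI
  at Q: UDL 18: wL³/(24EI) = 48/EI
  at P: point load 48 at a = 3.33: Pab(L + b)/(6LEI) = 20.84/EI
  at Q: point load 48 at a = 3.33: Pab(L + a)/(6LEI) = 32.71/EI
  θ_P0 = 68.84/EI,  θ_Q0 = 80.71/EI
Flexibility coefficients: a unit moment at one end gives L/(3EI) there and L/(6EI) at the far end, so f₁₁ = f₂₂ = 1.333/EI and f₁₂ = f₂₁ = 0.6667/EI.
Compatibility — zero rotation at each built-in end:
  1.333 M_P + 0.6667 M_Q = 68.84
  0.6667 M_P + 1.333 M_Q = 80.71
Solving the pair gives M_P = 28.48 kN·m and M_Q = 46.29 kN·m (hogging).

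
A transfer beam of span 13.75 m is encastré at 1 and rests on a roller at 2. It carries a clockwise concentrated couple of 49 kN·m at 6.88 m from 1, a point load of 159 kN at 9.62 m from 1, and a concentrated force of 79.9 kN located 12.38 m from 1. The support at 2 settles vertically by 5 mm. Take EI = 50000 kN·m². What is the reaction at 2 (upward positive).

R_2 = 161.2 kN

Remove the prop at 2; the released (primary) structure is a cantilever built in at 1.
Deflection at 2 on the released cantilever, summing each load's contribution:
  clockwise couple 49 at a = 6.88: M₀a(2L − a)/(2EI) = 3476/EI
  point load 159 at a = 9.62: Pa²(3L − a)/(6EI) = 77570/EI
  point load 79.9 at a = 12.38: Pa²(3L − a)/(6EI) = 58923/EI
  δ_0 = 139969/EI
Tip deflection under a unit load at 2: L³/(3EI) = 866.5/EI.
With EI = 50000 kN·m²: δ_0 = 2.7994 m and δ_{22} = 0.017331 m/kN.
Compatibility — the beam at 2 must follow the support down by 0.005 m: δ_0 − R_2·δ_{22} = 0.005, so R_2 = (2.7994 − 0.005)/0.017331 = 161.2 kN.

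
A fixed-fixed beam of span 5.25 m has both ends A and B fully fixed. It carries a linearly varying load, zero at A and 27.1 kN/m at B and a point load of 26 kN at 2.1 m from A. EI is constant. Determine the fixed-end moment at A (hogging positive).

Take the two fixed-end moments M_A, M_B as redundants; the released structure is the simple span AB.
End rotations of the released simple span under the applied load (×1/EI):
  at A: triangular load, peak 27.1: 7w₀L³/(360EI) = 76.25/EI
  at B: triangular load, peak 27.1: w₀L³/(45EI) = 87.14/EI
  at A: point load 26 at a = 2.1: Pab(L + b)/(6LEI) = 45.86/EI
  at B: point load 26 at a = 2.1: Pab(L + a)/(6LEI) = 40.13/EI
  θ_A0 = 122.1/EI,  θ_B0 = 127.3/EI
Flexibility coefficients: a unit moment at one end gives L/(3EI) there and L/(6EI) at the far end, so f₁₁ = f₂₂ = 1.75/EI and f₁₂ = f₂₁ = 0.875/EI.
Compatibility — zero rotation at each built-in end:
  1.75 M_A + 0.875 M_B = 122.1
  0.875 M_A + 1.75 M_B = 127.3
Solving the pair gives M_A = 44.55 kN·m and M_B = 50.45 kN·m (hogging).

M_A = 44.55 kN·m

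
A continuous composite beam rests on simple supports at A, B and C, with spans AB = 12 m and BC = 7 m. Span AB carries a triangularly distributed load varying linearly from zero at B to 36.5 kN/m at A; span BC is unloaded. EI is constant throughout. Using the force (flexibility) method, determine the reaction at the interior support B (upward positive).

R_B = 116.8 kN

Insert a hinge at B; M_B is the redundant, and each span becomes simply supported.
Discontinuity in slope at B on the released structure — sum the simple-span end rotations:
  span AB: triangular load, peak 36.5: 7w₀L³/(360EI) = 1226/EI
  relative rotation θ_0 = (1226 + 0)/EI = 1226/EI
A unit hogging moment at B produces rotation L₁/(3EI) + L₂/(3EI) = 6.333/EI.
Compatibility: M_B·(L₁+L₂)/(3EI) = θ_0, giving M_B = 193.6 kN·m (hogging).
Span AB, ΣM about A with M_B applied at B: R_B^{AB}·12 = 876 + 193.6, so R_B^{AB} = 89.14 kN and R_A = 219 − 89.14 = 129.9 kN.
Span BC, ΣM about C: R_B^{BC}·7 = 0 + 193.6, so R_B^{BC} = 27.66 kN and R_C = 0 − 27.66 = -27.66 kN.
R_B = 89.14 + 27.66 = 116.8 kN.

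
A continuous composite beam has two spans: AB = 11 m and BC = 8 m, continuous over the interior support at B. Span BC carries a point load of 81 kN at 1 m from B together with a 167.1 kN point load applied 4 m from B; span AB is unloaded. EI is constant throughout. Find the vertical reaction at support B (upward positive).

Take M_B as the redundant. Released structure: two simple spans AB and BC with a hinge at B.
Rotations at B on the released spans (each span's end-slope, ×1/EI):
  span BC: point load 81 at a = 1: Pab(L + b)/(6LEI) = 177.2/EI
  span BC: point load 167.1 at a = 4: Pab(L + b)/(6LEI) = 668.4/EI
  relative rotation θ_0 = (0 + 845.6)/EI = 845.6/EI
A unit hogging moment at B produces rotation L₁/(3EI) + L₂/(3EI) = 6.333/EI.
Compatibility: M_B·(L₁+L₂)/(3EI) = θ_0, giving M_B = 133.5 kN·m (hogging).
Span AB, ΣM about A with M_B applied at B: R_B^{AB}·11 = 0 + 133.5, so R_B^{AB} = 12.14 kN and R_A = 0 − 12.14 = -12.14 kN.
Span BC, ΣM about C: R_B^{BC}·8 = 1235 + 133.5, so R_B^{BC} = 171.1 kN and R_C = 248.1 − 171.1 = 76.99 kN.
R_B = 12.14 + 171.1 = 183.3 kN.

R_B = 183.3 kN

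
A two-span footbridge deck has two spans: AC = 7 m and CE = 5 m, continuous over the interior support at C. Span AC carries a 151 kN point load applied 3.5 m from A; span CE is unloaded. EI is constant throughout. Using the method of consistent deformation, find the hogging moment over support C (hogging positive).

M_C = 115.6 kN·m

Take M_C as the redundant. Released structure: two simple spans AC and CE with a hinge at C.
End slopes at the hinge C, treating each span as simply supported:
  span AC: point load 151 at a = 3.5: Pab(L + a)/(6LEI) = 462.4/EI
  relative rotation θ_0 = (462.4 + 0)/EI = 462.4/EI
A unit hogging moment at C produces rotation L₁/(3EI) + L₂/(3EI) = 4/EI.
Slope continuity at C: θ_0 = M_C·4/EI, so M_C = 462.4/4 = 115.6 kN·m (hogging).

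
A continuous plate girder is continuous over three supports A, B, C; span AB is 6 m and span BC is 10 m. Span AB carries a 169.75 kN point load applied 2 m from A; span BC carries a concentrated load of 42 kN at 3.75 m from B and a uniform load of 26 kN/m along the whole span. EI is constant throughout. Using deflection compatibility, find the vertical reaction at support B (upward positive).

Insert a hinge at B; M_B is the redundant, and each span becomes simply supported.
Rotations at B on the released spans (each span's end-slope, ×1/EI):
  span AB: point load 169.75 at a = 2: Pab(L + a)/(6LEI) = 301.8/EI
  span BC: point load 42 at a = 3.75: Pab(L + b)/(6LEI) = 266.6/EI
  span BC: UDL 26: wL³/(24EI) = 1083/EI
  relative rotation θ_0 = (301.8 + 1350)/EI = 1652/EI
A unit hogging moment at B produces rotation L₁/(3EI) + L₂/(3EI) = 5.333/EI.
Compatibility: M_B·(L₁+L₂)/(3EI) = θ_0, giving M_B = 309.7 kN·m (hogging).
Span AB, ΣM about A with M_B applied at B: R_B^{AB}·6 = 339.5 + 309.7, so R_B^{AB} = 108.2 kN and R_A = 169.8 − 108.2 = 61.55 kN.
Span BC, ΣM about C: R_B^{BC}·10 = 1562 + 309.7, so R_B^{BC} = 187.2 kN and R_C = 302 − 187.2 = 114.8 kN.
R_B = 108.2 + 187.2 = 295.4 kN.

R_B = 295.4 kN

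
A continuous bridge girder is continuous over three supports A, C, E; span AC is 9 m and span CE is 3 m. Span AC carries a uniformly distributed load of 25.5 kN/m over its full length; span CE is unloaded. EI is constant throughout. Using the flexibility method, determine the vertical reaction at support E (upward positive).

R_E = -64.55 kN

Insert a hinge at C; M_C is the redundant, and each span becomes simply supported.
Discontinuity in slope at C on the released structure — sum the simple-span end rotations:
  span AC: UDL 25.5: wL³/(24EI) = 774.6/EI
  relative rotation θ_0 = (774.6 + 0)/EI = 774.6/EI
A unit hogging moment at C produces rotation L₁/(3EI) + L₂/(3EI) = 4/EI.
Compatibility: M_C·(L₁+L₂)/(3EI) = θ_0, giving M_C = 193.6 kN·m (hogging).
Span CE, ΣM about E: R_C^{CE}·3 = 0 + 193.6, so R_C^{CE} = 64.55 kN and R_E = 0 − 64.55 = -64.55 kN.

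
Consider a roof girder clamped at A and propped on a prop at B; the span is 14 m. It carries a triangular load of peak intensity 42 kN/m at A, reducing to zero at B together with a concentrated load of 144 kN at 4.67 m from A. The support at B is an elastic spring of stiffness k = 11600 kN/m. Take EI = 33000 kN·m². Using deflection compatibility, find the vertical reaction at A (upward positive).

R_A = 358.1 kN

Remove the prop at B; the released (primary) structure is a cantilever built in at A.
Deflection at B on the released cantilever, summing each load's contribution:
  triangular load, peak 42 at the fixed end: w₀L⁴/(30EI) = 53782/EI
  point load 144 at a = 4.67: Pa²(3L − a)/(6EI) = 19539/EI
  δ_0 = 73321/EI
Flexibility coefficient — unit upward force at B: δ_{BB} = L³/(3EI) = 914.7/EI.
With EI = 33000 kN·m²: δ_0 = 2.2219 m and δ_{BB} = 0.027717 m/kN.
Compatibility — the spring shortens by R_B/k under the reaction it provides: δ_0 − R_B·δ_{BB} = R_B/k. With 1/k = 0.000086 m/kN, R_B = δ_0 / (δ_{BB} + 1/k) = 2.2219 / (0.027717 + 0.000086) = 79.91 kN.
Vertical equilibrium: R_A = ΣP − R_B = 438 − 79.91 = 358.1 kN.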